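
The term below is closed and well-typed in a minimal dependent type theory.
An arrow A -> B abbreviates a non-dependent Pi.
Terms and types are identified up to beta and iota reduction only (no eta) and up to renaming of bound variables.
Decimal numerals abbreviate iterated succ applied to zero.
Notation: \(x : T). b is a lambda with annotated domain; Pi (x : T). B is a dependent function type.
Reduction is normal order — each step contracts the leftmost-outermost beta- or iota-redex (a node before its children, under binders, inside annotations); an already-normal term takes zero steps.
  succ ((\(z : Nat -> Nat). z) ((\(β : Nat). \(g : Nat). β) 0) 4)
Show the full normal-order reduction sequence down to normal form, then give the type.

normal-order reduction sequence:
  succ ((\(z : Nat -> Nat). z) ((\(β : Nat). \(g : Nat). β) 0) 4)
  ~> succ ((\(z : Nat). \(β : Nat). z) 0 4)
  ~> succ ((\(z : Nat). 0) 4)
  ~> 1
type:
  Nat


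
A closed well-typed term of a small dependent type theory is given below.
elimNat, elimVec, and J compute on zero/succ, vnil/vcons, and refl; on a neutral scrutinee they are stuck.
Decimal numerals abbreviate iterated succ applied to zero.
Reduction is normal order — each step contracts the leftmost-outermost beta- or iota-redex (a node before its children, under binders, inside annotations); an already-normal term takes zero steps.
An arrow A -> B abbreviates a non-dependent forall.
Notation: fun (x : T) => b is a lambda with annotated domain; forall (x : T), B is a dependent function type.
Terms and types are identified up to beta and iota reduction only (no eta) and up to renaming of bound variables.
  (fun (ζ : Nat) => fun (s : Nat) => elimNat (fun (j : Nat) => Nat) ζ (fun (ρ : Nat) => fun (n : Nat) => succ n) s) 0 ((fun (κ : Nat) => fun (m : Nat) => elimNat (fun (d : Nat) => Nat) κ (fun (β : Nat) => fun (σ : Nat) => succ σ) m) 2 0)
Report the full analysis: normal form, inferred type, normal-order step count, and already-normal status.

reduced normal form:
  2
inferred type:
  Nat
steps to reach normal form (normal order): 12
already normal: no
first redex: a beta-redex


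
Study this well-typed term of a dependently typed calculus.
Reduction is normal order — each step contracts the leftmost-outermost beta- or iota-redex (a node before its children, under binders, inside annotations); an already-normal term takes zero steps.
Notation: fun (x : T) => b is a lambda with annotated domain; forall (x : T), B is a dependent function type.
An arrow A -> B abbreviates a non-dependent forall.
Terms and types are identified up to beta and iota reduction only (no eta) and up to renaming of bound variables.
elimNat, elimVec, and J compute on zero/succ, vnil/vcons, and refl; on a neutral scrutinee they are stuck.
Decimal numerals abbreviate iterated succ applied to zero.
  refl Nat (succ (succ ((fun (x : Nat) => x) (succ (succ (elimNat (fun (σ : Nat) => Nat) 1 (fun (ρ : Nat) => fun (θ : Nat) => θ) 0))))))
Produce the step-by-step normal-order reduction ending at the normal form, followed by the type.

normal-order reduction sequence:
  refl Nat (succ (succ ((fun (x : Nat) => x) (succ (succ (elimNat (fun (σ : Nat) => Nat) 1 (fun (ρ : Nat) => fun (θ : Nat) => θ) 0))))))
  ~> refl Nat (succ (succ (succ (succ (elimNat (fun (x : Nat) => Nat) 1 (fun (σ : Nat) => fun (ρ : Nat) => ρ) 0)))))
  ~> refl Nat 5
type:
  Eq Nat 5 5


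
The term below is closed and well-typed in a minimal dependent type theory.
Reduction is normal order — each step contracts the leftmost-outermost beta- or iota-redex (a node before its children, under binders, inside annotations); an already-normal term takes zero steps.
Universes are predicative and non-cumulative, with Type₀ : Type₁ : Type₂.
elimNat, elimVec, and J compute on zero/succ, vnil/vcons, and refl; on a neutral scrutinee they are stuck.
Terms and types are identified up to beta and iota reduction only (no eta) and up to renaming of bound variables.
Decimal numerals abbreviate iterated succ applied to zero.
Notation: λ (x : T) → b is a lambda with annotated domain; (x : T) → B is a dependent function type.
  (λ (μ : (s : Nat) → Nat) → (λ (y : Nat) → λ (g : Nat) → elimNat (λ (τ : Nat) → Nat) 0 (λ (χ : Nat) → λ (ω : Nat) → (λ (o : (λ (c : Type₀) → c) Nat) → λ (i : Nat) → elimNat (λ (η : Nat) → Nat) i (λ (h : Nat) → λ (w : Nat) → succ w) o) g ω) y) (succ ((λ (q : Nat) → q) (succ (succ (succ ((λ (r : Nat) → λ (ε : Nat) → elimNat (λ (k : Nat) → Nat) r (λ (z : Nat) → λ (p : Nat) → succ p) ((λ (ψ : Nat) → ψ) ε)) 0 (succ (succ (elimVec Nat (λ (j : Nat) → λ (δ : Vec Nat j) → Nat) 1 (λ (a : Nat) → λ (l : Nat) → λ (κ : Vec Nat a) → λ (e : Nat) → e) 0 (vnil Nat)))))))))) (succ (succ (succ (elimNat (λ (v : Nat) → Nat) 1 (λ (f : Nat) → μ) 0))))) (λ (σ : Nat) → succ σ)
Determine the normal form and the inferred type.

resulting normal form:
  28
type:
  Nat
observation: the first redex contracted is a beta-redex; the normal form is reached in 72 normal-order steps.


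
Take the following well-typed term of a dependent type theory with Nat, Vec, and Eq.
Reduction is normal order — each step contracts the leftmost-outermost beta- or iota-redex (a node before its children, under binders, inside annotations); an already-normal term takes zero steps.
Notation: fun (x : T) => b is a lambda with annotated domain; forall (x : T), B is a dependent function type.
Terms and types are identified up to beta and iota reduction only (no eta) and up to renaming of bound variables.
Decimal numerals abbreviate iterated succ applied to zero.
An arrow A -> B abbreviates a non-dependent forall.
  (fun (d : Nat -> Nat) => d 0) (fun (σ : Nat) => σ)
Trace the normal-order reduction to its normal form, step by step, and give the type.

normal-order reduction sequence:
  (fun (d : Nat -> Nat) => d 0) (fun (σ : Nat) => σ)
  ~> (fun (d : Nat) => d) 0
  ~> 0
the term's type:
  Nat


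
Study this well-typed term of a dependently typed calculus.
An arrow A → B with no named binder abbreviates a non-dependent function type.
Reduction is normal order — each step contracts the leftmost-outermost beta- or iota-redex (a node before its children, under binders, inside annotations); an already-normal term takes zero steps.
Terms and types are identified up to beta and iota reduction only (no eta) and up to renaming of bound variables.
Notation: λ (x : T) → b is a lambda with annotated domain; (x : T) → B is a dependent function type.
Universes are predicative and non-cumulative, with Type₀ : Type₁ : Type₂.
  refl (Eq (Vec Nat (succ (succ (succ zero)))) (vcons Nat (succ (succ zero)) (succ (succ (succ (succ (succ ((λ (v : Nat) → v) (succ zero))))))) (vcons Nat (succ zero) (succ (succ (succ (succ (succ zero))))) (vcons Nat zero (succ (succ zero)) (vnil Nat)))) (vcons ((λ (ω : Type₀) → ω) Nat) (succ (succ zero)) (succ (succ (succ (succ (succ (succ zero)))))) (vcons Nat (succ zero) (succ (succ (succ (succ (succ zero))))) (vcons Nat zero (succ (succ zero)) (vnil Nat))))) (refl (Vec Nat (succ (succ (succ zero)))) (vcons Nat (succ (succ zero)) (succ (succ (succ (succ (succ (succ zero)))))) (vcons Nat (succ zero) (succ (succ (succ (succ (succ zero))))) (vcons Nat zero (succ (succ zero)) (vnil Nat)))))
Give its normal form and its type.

reduced normal form:
  refl (Eq (Vec Nat (succ (succ (succ zero)))) (vcons Nat (succ (succ zero)) (succ (succ (succ (succ (succ (succ zero)))))) (vcons Nat (succ zero) (succ (succ (succ (succ (succ zero))))) (vcons Nat zero (succ (succ zero)) (vnil Nat)))) (vcons Nat (succ (succ zero)) (succ (succ (succ (succ (succ (succ zero)))))) (vcons Nat (succ zero) (succ (succ (succ (succ (succ zero))))) (vcons Nat zero (succ (succ zero)) (vnil Nat))))) (refl (Vec Nat (succ (succ (succ zero)))) (vcons Nat (succ (succ zero)) (succ (succ (succ (succ (succ (succ zero)))))) (vcons Nat (succ zero) (succ (succ (succ (succ (succ zero))))) (vcons Nat zero (succ (succ zero)) (vnil Nat)))))
type:
  Eq (Eq (Vec Nat (succ (succ (succ zero)))) (vcons Nat (succ (succ zero)) (succ (succ (succ (succ (succ (succ zero)))))) (vcons Nat (succ zero) (succ (succ (succ (succ (succ zero))))) (vcons Nat zero (succ (succ zero)) (vnil Nat)))) (vcons Nat (succ (succ zero)) (succ (succ (succ (succ (succ (succ zero)))))) (vcons Nat (succ zero) (succ (succ (succ (succ (succ zero))))) (vcons Nat zero (succ (succ zero)) (vnil Nat))))) (refl (Vec Nat (succ (succ (succ zero)))) (vcons Nat (succ (succ zero)) (succ (succ (succ (succ (succ (succ zero)))))) (vcons Nat (succ zero) (succ (succ (succ (succ (succ zero))))) (vcons Nat zero (succ (succ zero)) (vnil Nat))))) (refl (Vec Nat (succ (succ (succ zero)))) (vcons Nat (succ (succ zero)) (succ (succ (succ (succ (succ (succ zero)))))) (vcons Nat (succ zero) (succ (succ (succ (succ (succ zero))))) (vcons Nat zero (succ (succ zero)) (vnil Nat)))))


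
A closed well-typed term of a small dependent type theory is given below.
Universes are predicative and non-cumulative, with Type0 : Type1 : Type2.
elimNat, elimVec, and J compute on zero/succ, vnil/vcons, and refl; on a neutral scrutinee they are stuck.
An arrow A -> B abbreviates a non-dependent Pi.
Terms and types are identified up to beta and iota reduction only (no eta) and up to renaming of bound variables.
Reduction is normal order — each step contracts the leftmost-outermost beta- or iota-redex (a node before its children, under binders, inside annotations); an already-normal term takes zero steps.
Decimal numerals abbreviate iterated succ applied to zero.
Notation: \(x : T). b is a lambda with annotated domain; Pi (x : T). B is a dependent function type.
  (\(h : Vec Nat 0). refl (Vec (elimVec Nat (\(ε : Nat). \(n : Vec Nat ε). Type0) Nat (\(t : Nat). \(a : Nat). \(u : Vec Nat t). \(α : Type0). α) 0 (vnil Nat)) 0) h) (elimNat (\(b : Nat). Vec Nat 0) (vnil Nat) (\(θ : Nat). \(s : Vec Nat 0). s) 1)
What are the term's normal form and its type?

resulting normal form:
  refl (Vec Nat 0) (vnil Nat)
type:
  Eq (Vec Nat 0) (vnil Nat) (vnil Nat)


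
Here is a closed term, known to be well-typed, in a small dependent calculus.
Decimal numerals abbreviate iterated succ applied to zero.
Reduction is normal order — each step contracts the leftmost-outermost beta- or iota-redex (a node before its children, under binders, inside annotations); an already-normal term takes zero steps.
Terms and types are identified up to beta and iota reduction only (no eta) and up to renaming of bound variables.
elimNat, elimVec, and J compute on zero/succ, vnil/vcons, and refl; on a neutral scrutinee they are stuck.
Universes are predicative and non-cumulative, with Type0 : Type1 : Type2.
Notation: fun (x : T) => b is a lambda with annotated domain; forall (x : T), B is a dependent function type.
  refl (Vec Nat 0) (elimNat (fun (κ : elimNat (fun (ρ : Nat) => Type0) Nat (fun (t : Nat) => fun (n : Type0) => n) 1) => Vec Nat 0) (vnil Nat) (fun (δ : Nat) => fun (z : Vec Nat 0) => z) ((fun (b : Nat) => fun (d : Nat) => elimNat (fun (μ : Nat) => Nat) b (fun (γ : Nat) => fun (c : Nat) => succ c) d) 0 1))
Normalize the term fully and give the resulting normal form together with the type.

resulting normal form:
  refl (Vec Nat 0) (vnil Nat)
type:
  Eq (Vec Nat 0) (vnil Nat) (vnil Nat)
observation: reduction starts at an elimNat iota-redex, and 14 normal-order steps reach the normal form.


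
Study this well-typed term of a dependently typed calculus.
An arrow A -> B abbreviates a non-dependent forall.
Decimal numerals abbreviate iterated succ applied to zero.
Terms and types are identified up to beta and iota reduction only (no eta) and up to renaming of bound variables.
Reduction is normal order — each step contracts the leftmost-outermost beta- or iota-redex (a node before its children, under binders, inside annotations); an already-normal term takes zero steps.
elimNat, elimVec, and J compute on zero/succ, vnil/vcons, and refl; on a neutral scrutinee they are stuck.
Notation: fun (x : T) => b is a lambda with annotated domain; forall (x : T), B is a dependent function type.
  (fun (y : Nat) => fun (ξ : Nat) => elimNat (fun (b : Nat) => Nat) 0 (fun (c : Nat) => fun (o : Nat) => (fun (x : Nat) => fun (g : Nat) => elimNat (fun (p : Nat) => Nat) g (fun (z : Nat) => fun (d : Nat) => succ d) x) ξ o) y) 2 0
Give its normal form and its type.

normal form:
  0
the term's type:
  Nat
observation: the leftmost-outermost redex is a beta-redex, and normalization takes 15 steps.


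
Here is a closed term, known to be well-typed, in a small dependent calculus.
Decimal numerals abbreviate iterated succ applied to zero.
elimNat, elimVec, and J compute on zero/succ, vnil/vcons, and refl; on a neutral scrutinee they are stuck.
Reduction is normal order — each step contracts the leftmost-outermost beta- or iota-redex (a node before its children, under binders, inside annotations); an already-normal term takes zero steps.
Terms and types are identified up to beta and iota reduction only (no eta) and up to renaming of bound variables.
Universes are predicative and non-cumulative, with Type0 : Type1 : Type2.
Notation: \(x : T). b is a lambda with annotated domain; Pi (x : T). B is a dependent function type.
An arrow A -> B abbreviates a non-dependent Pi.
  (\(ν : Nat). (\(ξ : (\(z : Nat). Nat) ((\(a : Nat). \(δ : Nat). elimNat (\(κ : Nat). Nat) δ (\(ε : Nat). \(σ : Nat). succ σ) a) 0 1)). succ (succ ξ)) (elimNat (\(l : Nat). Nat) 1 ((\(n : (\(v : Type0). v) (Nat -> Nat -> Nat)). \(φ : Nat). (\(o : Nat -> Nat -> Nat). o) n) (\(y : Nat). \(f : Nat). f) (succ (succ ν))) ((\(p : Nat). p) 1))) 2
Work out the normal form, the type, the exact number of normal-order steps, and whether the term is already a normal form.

normal form:
  3
the term's type:
  Nat
normal-order step count: 10
started in normal form: no
first redex: a beta-redex


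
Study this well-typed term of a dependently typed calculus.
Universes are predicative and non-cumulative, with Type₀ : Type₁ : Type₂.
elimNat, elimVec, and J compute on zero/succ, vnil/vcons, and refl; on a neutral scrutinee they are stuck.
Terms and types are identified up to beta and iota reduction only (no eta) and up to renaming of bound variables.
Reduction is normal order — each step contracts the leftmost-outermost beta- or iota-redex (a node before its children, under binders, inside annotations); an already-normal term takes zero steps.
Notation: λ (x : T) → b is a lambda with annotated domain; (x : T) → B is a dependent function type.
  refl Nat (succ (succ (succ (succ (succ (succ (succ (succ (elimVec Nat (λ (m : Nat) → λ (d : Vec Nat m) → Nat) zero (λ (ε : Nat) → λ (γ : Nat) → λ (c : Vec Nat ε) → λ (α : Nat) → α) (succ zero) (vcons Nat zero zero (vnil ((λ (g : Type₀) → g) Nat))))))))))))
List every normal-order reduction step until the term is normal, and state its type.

normal-order reduction:
  refl Nat (succ (succ (succ (succ (succ (succ (succ (succ (elimVec Nat (λ (m : Nat) → λ (d : Vec Nat m) → Nat) zero (λ (ε : Nat) → λ (γ : Nat) → λ (c : Vec Nat ε) → λ (α : Nat) → α) (succ zero) (vcons Nat zero zero (vnil ((λ (g : Type₀) → g) Nat))))))))))))
  ~> refl Nat (succ (succ (succ (succ (succ (succ (succ (succ ((λ (m : Nat) → λ (d : Nat) → λ (ε : Vec Nat m) → λ (γ : Nat) → γ) zero zero (vnil ((λ (c : Type₀) → c) Nat)) (elimVec Nat (λ (α : Nat) → λ (g : Vec Nat α) → Nat) zero (λ (σ : Nat) → λ (k : Nat) → λ (j : Vec Nat σ) → λ (t : Nat) → t) zero (vnil ((λ (e : Type₀) → e) Nat))))))))))))
  ~> refl Nat (succ (succ (succ (succ (succ (succ (succ (succ ((λ (m : Nat) → λ (d : Vec Nat zero) → λ (ε : Nat) → ε) zero (vnil ((λ (γ : Type₀) → γ) Nat)) (elimVec Nat (λ (c : Nat) → λ (α : Vec Nat c) → Nat) zero (λ (g : Nat) → λ (σ : Nat) → λ (k : Vec Nat g) → λ (j : Nat) → j) zero (vnil ((λ (t : Type₀) → t) Nat))))))))))))
  ~> refl Nat (succ (succ (succ (succ (succ (succ (succ (succ ((λ (m : Vec Nat zero) → λ (d : Nat) → d) (vnil ((λ (ε : Type₀) → ε) Nat)) (elimVec Nat (λ (γ : Nat) → λ (c : Vec Nat γ) → Nat) zero (λ (α : Nat) → λ (g : Nat) → λ (σ : Vec Nat α) → λ (k : Nat) → k) zero (vnil ((λ (j : Type₀) → j) Nat))))))))))))
  ~> refl Nat (succ (succ (succ (succ (succ (succ (succ (succ ((λ (m : Nat) → m) (elimVec Nat (λ (d : Nat) → λ (ε : Vec Nat d) → Nat) zero (λ (γ : Nat) → λ (c : Nat) → λ (α : Vec Nat γ) → λ (g : Nat) → g) zero (vnil ((λ (σ : Type₀) → σ) Nat))))))))))))
  ~> refl Nat (succ (succ (succ (succ (succ (succ (succ (succ (elimVec Nat (λ (m : Nat) → λ (d : Vec Nat m) → Nat) zero (λ (ε : Nat) → λ (γ : Nat) → λ (c : Vec Nat ε) → λ (α : Nat) → α) zero (vnil ((λ (g : Type₀) → g) Nat)))))))))))
  ~> refl Nat (succ (succ (succ (succ (succ (succ (succ (succ zero))))))))
type:
  Eq Nat (succ (succ (succ (succ (succ (succ (succ (succ zero)))))))) (succ (succ (succ (succ (succ (succ (succ (succ zero))))))))


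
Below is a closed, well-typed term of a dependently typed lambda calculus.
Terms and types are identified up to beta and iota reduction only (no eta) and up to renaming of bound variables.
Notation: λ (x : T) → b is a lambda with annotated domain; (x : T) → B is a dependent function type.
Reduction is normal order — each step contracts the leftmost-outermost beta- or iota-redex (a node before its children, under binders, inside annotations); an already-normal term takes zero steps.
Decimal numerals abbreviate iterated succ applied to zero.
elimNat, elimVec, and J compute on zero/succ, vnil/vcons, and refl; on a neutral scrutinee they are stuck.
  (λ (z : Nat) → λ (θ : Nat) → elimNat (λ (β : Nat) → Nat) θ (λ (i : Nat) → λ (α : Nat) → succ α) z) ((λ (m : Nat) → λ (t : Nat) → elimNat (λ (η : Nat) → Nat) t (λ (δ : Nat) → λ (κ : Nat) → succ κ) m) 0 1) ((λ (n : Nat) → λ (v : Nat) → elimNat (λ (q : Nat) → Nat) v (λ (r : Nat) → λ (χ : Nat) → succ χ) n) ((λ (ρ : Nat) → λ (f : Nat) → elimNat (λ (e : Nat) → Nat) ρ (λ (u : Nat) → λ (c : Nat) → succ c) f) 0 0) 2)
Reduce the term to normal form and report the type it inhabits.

normal form:
  3
type:
  Nat


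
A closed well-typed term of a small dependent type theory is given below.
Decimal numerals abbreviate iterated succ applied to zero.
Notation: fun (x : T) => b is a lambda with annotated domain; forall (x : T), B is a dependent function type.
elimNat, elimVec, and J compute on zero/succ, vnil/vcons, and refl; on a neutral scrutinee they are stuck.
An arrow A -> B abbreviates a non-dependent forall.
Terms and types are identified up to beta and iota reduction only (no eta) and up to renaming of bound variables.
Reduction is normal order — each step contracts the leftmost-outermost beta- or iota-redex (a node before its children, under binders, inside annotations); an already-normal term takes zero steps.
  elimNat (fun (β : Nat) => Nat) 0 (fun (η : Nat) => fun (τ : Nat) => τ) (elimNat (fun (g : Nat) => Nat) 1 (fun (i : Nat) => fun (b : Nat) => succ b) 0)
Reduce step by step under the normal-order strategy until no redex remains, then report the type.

reduction (normal order):
  elimNat (fun (β : Nat) => Nat) 0 (fun (η : Nat) => fun (τ : Nat) => τ) (elimNat (fun (g : Nat) => Nat) 1 (fun (i : Nat) => fun (b : Nat) => succ b) 0)
  ~> elimNat (fun (β : Nat) => Nat) 0 (fun (η : Nat) => fun (τ : Nat) => τ) 1
  ~> (fun (β : Nat) => fun (η : Nat) => η) 0 (elimNat (fun (τ : Nat) => Nat) 0 (fun (g : Nat) => fun (i : Nat) => i) 0)
  ~> (fun (β : Nat) => β) (elimNat (fun (η : Nat) => Nat) 0 (fun (τ : Nat) => fun (g : Nat) => g) 0)
  ~> elimNat (fun (β : Nat) => Nat) 0 (fun (η : Nat) => fun (τ : Nat) => τ) 0
  ~> 0
inferred type:
  Nat


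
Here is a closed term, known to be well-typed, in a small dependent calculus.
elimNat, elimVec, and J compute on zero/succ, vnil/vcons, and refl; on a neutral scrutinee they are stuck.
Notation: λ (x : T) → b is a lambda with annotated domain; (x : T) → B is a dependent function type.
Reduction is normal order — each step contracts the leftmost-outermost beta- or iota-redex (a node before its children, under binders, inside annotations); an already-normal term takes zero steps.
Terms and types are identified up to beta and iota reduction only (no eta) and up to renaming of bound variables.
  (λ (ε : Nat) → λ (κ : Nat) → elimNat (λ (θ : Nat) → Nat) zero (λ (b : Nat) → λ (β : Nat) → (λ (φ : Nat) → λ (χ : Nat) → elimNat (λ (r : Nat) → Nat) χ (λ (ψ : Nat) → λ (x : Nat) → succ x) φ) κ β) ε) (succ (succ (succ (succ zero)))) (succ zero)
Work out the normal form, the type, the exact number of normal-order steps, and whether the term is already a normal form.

reduced normal form:
  succ (succ (succ (succ zero)))
inferred type:
  Nat
normal-order step count: 39
already normal: no
first contracted redex: a beta-redex


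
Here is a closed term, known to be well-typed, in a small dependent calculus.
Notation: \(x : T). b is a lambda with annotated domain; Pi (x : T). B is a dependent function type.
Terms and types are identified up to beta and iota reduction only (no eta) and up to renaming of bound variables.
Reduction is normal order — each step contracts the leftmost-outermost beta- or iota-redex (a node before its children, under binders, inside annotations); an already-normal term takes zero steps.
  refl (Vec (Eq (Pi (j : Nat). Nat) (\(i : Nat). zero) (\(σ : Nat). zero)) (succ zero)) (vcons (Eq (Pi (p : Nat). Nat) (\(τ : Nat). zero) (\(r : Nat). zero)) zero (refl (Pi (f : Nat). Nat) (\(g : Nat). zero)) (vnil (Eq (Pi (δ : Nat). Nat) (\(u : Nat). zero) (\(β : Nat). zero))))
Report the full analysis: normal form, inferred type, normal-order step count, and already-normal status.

resulting normal form:
  refl (Vec (Eq (Pi (j : Nat). Nat) (\(i : Nat). zero) (\(σ : Nat). zero)) (succ zero)) (vcons (Eq (Pi (p : Nat). Nat) (\(τ : Nat). zero) (\(r : Nat). zero)) zero (refl (Pi (f : Nat). Nat) (\(g : Nat). zero)) (vnil (Eq (Pi (δ : Nat). Nat) (\(u : Nat). zero) (\(β : Nat). zero))))
inferred type:
  Eq (Vec (Eq (Pi (j : Nat). Nat) (\(i : Nat). zero) (\(σ : Nat). zero)) (succ zero)) (vcons (Eq (Pi (p : Nat). Nat) (\(τ : Nat). zero) (\(r : Nat). zero)) zero (refl (Pi (f : Nat). Nat) (\(g : Nat). zero)) (vnil (Eq (Pi (δ : Nat). Nat) (\(u : Nat). zero) (\(β : Nat). zero)))) (vcons (Eq (Pi (v : Nat). Nat) (\(μ : Nat). zero) (\(θ : Nat). zero)) zero (refl (Pi (κ : Nat). Nat) (\(a : Nat). zero)) (vnil (Eq (Pi (t : Nat). Nat) (\(φ : Nat). zero) (\(y : Nat). zero))))
reduction steps (normal order): 0
already normal: yes


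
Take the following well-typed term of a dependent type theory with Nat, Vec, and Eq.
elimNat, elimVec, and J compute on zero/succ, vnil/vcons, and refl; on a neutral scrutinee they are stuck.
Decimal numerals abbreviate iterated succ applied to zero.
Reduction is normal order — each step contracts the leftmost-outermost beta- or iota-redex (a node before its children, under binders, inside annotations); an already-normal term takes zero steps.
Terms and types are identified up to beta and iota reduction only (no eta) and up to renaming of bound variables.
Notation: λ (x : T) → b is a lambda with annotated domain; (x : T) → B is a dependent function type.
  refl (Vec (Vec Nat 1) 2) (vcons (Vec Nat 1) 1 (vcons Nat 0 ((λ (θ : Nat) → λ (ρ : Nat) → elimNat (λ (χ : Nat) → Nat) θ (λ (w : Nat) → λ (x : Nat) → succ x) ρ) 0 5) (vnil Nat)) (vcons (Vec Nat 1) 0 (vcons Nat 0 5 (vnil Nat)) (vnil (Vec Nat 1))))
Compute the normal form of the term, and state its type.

resulting normal form:
  refl (Vec (Vec Nat 1) 2) (vcons (Vec Nat 1) 1 (vcons Nat 0 5 (vnil Nat)) (vcons (Vec Nat 1) 0 (vcons Nat 0 5 (vnil Nat)) (vnil (Vec Nat 1))))
type:
  Eq (Vec (Vec Nat 1) 2) (vcons (Vec Nat 1) 1 (vcons Nat 0 5 (vnil Nat)) (vcons (Vec Nat 1) 0 (vcons Nat 0 5 (vnil Nat)) (vnil (Vec Nat 1)))) (vcons (Vec Nat 1) 1 (vcons Nat 0 5 (vnil Nat)) (vcons (Vec Nat 1) 0 (vcons Nat 0 5 (vnil Nat)) (vnil (Vec Nat 1))))
observation: the leftmost-outermost redex is a beta-redex, and normalization takes 18 steps.


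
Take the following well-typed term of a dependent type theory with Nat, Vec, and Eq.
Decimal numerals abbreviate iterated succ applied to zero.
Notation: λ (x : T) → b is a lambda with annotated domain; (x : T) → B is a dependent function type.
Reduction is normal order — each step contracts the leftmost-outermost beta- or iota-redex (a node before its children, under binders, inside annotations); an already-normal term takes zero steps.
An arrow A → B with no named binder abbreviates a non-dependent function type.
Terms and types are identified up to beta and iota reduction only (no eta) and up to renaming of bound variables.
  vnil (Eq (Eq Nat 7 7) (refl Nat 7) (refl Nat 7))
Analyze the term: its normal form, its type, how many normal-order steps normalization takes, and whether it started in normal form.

normal form:
  vnil (Eq (Eq Nat 7 7) (refl Nat 7) (refl Nat 7))
inferred type:
  Vec (Eq (Eq Nat 7 7) (refl Nat 7) (refl Nat 7)) 0
steps to reach normal form (normal order): 0
term was already normal: yes


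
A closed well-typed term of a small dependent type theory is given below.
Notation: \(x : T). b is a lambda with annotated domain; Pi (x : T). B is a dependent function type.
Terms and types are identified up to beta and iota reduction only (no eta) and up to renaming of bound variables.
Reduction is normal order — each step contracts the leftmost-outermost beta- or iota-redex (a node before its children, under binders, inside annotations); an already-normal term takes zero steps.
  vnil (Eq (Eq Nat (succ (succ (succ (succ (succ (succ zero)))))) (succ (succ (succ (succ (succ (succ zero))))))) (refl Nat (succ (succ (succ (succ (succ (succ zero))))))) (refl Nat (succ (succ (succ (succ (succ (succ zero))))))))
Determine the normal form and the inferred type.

resulting normal form:
  vnil (Eq (Eq Nat (succ (succ (succ (succ (succ (succ zero)))))) (succ (succ (succ (succ (succ (succ zero))))))) (refl Nat (succ (succ (succ (succ (succ (succ zero))))))) (refl Nat (succ (succ (succ (succ (succ (succ zero))))))))
the term's type:
  Vec (Eq (Eq Nat (succ (succ (succ (succ (succ (succ zero)))))) (succ (succ (succ (succ (succ (succ zero))))))) (refl Nat (succ (succ (succ (succ (succ (succ zero))))))) (refl Nat (succ (succ (succ (succ (succ (succ zero)))))))) zero


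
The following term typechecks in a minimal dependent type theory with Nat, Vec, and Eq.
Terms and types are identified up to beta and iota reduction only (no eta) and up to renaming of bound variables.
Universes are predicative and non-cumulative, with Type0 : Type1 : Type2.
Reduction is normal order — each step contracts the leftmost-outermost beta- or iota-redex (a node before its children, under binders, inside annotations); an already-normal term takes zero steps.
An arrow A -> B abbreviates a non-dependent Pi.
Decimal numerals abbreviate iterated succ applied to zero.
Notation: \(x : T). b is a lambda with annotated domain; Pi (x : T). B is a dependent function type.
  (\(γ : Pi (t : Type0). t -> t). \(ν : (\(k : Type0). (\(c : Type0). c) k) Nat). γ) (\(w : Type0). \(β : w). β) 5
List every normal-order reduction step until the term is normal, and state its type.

reduction (normal order):
  (\(γ : Pi (t : Type0). t -> t). \(ν : (\(k : Type0). (\(c : Type0). c) k) Nat). γ) (\(w : Type0). \(β : w). β) 5
  ~> (\(γ : (\(t : Type0). (\(ν : Type0). ν) t) Nat). \(k : Type0). \(c : k). c) 5
  ~> \(γ : Type0). \(t : γ). t
type:
  Pi (γ : Type0). γ -> γ


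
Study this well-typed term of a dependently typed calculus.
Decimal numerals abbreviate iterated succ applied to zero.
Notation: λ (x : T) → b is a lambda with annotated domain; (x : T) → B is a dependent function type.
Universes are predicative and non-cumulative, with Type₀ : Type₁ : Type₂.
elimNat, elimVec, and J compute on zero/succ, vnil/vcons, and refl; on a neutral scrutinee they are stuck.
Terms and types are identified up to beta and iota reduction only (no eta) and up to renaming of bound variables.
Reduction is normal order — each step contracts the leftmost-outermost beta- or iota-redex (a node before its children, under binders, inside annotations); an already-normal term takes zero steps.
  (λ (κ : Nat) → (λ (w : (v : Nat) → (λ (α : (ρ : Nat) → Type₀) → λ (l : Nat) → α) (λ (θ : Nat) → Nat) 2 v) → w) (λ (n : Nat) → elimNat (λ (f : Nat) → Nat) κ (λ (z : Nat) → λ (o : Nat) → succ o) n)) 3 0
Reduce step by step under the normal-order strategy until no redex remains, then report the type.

normal-order reduction:
  (λ (κ : Nat) → (λ (w : (v : Nat) → (λ (α : (ρ : Nat) → Type₀) → λ (l : Nat) → α) (λ (θ : Nat) → Nat) 2 v) → w) (λ (n : Nat) → elimNat (λ (f : Nat) → Nat) κ (λ (z : Nat) → λ (o : Nat) → succ o) n)) 3 0
  ~> (λ (κ : (w : Nat) → (λ (v : (α : Nat) → Type₀) → λ (ρ : Nat) → v) (λ (l : Nat) → Nat) 2 w) → κ) (λ (θ : Nat) → elimNat (λ (n : Nat) → Nat) 3 (λ (f : Nat) → λ (z : Nat) → succ z) θ) 0
  ~> (λ (κ : Nat) → elimNat (λ (w : Nat) → Nat) 3 (λ (v : Nat) → λ (α : Nat) → succ α) κ) 0
  ~> elimNat (λ (κ : Nat) → Nat) 3 (λ (w : Nat) → λ (v : Nat) → succ v) 0
  ~> 3
type:
  Nat


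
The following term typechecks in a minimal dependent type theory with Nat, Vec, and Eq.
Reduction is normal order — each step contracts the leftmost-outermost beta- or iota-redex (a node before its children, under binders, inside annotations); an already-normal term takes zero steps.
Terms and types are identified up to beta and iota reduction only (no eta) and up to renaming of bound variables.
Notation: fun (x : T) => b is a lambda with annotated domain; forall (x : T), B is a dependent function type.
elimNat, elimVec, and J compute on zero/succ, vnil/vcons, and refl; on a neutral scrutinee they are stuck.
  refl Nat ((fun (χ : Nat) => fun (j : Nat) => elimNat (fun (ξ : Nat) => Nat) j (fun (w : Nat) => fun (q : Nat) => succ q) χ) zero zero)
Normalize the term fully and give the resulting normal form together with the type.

normal form:
  refl Nat zero
inferred type:
  Eq Nat zero zero


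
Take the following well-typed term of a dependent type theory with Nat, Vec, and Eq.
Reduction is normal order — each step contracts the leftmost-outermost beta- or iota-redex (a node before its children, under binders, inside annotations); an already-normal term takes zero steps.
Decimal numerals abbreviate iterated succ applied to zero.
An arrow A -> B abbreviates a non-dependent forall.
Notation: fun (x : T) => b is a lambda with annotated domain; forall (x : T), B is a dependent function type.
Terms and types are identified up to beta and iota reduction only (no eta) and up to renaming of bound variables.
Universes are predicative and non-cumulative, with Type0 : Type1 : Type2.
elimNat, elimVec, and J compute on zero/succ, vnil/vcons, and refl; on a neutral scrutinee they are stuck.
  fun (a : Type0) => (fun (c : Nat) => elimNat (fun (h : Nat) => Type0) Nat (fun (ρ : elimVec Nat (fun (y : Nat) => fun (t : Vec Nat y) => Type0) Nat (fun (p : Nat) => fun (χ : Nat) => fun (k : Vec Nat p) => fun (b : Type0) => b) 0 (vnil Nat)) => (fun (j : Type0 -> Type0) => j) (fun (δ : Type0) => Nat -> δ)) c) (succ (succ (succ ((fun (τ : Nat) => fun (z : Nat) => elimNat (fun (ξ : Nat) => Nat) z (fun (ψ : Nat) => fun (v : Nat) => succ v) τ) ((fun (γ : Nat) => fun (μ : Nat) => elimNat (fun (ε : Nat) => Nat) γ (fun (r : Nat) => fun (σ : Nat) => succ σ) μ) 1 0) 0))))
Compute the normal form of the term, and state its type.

reduced normal form:
  fun (a : Type0) => Nat -> Nat -> Nat -> Nat -> Nat
inferred type:
  Type0 -> Type0
observation: 28 normal-order steps normalize the term, beginning with a beta-redex.


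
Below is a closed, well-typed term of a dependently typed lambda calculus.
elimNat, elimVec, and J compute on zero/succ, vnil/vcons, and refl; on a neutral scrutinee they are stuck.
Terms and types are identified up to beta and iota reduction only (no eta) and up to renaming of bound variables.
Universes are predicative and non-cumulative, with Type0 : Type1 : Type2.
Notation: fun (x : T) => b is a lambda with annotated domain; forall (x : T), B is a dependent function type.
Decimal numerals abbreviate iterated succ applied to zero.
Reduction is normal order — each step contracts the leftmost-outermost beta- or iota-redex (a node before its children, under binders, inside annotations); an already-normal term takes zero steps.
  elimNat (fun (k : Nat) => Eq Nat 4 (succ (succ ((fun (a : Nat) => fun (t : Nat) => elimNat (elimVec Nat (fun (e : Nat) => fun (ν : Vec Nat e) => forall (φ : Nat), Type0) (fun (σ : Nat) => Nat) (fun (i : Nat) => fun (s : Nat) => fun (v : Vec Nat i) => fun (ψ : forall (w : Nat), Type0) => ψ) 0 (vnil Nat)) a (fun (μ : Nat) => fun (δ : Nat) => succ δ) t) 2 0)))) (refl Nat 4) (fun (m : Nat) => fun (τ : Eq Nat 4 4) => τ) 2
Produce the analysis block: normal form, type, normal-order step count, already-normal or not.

resulting normal form:
  refl Nat 4
the term's type:
  Eq Nat 4 4
normal-order step count: 7
term was already normal: no
first contracted redex: an elimNat iota-redex


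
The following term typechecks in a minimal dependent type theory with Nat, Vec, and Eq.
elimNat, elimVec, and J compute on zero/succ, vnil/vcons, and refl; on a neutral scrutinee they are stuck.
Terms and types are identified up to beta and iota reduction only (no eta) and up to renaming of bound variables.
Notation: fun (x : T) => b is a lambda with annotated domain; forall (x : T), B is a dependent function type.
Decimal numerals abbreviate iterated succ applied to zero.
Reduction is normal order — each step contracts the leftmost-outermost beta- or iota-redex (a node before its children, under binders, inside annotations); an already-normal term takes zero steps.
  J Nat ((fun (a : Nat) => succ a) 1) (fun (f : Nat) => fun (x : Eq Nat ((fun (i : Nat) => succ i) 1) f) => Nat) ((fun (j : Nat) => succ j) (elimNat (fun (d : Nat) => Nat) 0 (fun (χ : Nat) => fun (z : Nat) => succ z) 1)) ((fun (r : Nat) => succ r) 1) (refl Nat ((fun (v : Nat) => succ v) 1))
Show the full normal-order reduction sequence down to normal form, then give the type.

normal-order reduction sequence:
  J Nat ((fun (a : Nat) => succ a) 1) (fun (f : Nat) => fun (x : Eq Nat ((fun (i : Nat) => succ i) 1) f) => Nat) ((fun (j : Nat) => succ j) (elimNat (fun (d : Nat) => Nat) 0 (fun (χ : Nat) => fun (z : Nat) => succ z) 1)) ((fun (r : Nat) => succ r) 1) (refl Nat ((fun (v : Nat) => succ v) 1))
  ~> (fun (a : Nat) => succ a) (elimNat (fun (f : Nat) => Nat) 0 (fun (x : Nat) => fun (i : Nat) => succ i) 1)
  ~> succ (elimNat (fun (a : Nat) => Nat) 0 (fun (f : Nat) => fun (x : Nat) => succ x) 1)
  ~> succ ((fun (a : Nat) => fun (f : Nat) => succ f) 0 (elimNat (fun (x : Nat) => Nat) 0 (fun (i : Nat) => fun (j : Nat) => succ j) 0))
  ~> succ ((fun (a : Nat) => succ a) (elimNat (fun (f : Nat) => Nat) 0 (fun (x : Nat) => fun (i : Nat) => succ i) 0))
  ~> succ (succ (elimNat (fun (a : Nat) => Nat) 0 (fun (f : Nat) => fun (x : Nat) => succ x) 0))
  ~> 2
inferred type:
  Nat


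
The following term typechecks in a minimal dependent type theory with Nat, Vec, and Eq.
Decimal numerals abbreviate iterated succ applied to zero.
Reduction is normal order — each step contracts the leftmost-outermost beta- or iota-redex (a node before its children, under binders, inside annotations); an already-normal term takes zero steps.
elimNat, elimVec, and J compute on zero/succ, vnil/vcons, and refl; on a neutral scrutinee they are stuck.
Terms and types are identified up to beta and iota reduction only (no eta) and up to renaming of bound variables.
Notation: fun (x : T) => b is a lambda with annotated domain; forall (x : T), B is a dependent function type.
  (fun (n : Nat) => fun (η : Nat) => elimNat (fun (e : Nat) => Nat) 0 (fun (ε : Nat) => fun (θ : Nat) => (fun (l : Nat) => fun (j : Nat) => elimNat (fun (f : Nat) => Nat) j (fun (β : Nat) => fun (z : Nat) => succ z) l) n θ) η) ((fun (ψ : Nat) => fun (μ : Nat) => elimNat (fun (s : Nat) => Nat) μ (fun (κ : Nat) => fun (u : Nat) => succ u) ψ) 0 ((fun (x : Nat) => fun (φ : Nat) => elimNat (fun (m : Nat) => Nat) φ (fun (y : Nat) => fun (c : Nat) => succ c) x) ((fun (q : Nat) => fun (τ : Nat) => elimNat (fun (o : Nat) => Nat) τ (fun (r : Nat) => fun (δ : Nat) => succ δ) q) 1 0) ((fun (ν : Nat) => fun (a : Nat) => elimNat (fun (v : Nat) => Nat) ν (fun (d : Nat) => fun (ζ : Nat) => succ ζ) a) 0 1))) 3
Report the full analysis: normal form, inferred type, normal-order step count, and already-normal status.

normal form:
  6
the term's type:
  Nat
steps to reach normal form (normal order): 102
term was already normal: no
first redex: a beta-redex


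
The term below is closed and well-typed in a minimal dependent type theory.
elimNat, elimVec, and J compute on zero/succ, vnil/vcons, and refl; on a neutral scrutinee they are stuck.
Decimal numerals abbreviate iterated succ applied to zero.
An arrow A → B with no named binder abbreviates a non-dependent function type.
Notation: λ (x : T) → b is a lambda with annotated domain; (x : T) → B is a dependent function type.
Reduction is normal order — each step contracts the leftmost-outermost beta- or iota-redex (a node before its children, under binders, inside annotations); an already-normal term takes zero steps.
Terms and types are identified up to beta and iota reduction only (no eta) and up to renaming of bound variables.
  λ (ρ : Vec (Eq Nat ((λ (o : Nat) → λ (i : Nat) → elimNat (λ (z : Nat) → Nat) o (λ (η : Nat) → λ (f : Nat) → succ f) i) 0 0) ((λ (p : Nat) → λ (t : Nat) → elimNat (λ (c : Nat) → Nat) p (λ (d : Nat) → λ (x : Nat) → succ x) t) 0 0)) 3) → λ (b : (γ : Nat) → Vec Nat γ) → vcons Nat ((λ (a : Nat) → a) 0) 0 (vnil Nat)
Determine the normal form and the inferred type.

resulting normal form:
  λ (ρ : Vec (Eq Nat 0 0) 3) → λ (o : (i : Nat) → Vec Nat i) → vcons Nat 0 0 (vnil Nat)
the term's type:
  Vec (Eq Nat 0 0) 3 → ((ρ : Nat) → Vec Nat ρ) → Vec Nat 1
observation: normalization takes exactly 7 steps under the normal-order strategy.


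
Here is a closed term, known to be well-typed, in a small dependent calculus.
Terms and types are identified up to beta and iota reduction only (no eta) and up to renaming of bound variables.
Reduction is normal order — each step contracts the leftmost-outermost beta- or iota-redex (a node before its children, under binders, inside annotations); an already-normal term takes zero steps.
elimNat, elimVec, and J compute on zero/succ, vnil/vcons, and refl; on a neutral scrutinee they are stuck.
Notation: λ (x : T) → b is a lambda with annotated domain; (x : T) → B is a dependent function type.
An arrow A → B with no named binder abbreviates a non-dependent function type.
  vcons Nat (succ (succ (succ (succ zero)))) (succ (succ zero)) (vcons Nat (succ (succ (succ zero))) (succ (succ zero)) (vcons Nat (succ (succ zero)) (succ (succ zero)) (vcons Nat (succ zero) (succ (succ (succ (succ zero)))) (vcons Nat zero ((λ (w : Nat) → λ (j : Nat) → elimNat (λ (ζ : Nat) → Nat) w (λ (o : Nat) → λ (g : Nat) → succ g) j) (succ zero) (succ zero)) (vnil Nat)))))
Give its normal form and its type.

reduced normal form:
  vcons Nat (succ (succ (succ (succ zero)))) (succ (succ zero)) (vcons Nat (succ (succ (succ zero))) (succ (succ zero)) (vcons Nat (succ (succ zero)) (succ (succ zero)) (vcons Nat (succ zero) (succ (succ (succ (succ zero)))) (vcons Nat zero (succ (succ zero)) (vnil Nat)))))
type:
  Vec Nat (succ (succ (succ (succ (succ zero)))))


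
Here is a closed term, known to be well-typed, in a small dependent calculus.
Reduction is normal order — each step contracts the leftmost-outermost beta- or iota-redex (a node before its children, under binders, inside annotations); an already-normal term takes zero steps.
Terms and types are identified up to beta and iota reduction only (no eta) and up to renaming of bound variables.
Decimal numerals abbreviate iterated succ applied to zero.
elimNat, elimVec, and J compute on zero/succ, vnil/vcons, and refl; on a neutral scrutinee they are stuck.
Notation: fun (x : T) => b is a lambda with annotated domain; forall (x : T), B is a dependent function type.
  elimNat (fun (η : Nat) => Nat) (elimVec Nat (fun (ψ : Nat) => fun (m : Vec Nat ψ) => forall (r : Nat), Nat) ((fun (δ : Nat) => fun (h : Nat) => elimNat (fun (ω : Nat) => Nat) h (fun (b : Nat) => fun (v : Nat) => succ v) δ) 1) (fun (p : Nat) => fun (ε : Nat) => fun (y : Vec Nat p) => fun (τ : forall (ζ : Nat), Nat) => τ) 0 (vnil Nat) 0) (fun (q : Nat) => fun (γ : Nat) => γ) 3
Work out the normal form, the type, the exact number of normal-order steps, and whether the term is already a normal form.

resulting normal form:
  1
inferred type:
  Nat
reduction steps (normal order): 17
term was already normal: no
first redex: an elimNat iota-redex
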